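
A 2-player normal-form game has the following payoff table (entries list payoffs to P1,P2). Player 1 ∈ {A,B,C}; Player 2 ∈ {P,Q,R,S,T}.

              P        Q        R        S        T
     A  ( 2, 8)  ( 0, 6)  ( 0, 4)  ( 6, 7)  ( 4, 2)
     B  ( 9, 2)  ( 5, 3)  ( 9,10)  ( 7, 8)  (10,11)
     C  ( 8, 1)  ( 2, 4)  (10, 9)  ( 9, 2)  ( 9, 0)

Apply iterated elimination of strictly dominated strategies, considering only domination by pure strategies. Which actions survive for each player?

P1 drop A (B beats it: P:9>2 Q:5>0 R:9>0 S:7>6 T:10>4)
P2 drop P (Q beats it: B:3>2 C:4>1)
P2 drop Q (R beats it: B:10>3 C:9>4)
P2 drop S (R beats it: B:10>8 C:9>2)
P1→{B,C} P2→{R,T}

Survivors P1:{B,C} P2:{R,T}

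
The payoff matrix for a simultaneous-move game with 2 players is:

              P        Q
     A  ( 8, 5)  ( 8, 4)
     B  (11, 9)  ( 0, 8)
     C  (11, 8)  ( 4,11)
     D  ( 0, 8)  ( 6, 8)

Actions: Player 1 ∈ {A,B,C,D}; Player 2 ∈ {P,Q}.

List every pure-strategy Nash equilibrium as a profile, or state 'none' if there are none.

Nash profiles: (B,P)

(A,P): not NE [P1→C gives 11>8]
(A,Q): not NE [P2→P gives 5>4]
(B,P): NE
(B,Q): not NE [P1→A gives 8>0; P2→P gives 9>8]
(C,P): not NE [P2→Q gives 11>8]
(C,Q): not NE [P1→A gives 8>4]
(D,P): not NE [P1→C gives 11>0]
(D,Q): not NE [P1→A gives 8>6]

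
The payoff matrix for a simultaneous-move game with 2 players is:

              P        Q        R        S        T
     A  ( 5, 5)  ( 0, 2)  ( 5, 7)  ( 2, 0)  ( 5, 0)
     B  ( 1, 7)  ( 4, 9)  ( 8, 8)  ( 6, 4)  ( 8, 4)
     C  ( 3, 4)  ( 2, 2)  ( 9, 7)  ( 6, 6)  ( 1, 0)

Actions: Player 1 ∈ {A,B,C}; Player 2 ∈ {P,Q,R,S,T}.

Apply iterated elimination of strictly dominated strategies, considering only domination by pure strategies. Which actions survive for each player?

P2 drop P (R beats it: A:7>5 B:8>7 C:7>4)
P1 drop A (B beats it: Q:4>0 R:8>5 S:6>2 T:8>5)
P2 drop S (R beats it: B:8>4 C:7>6)
P2 drop T (Q beats it: B:9>4 C:2>0)
P1→{B,C} P2→{Q,R}

Survivors P1:{B,C} P2:{Q,R}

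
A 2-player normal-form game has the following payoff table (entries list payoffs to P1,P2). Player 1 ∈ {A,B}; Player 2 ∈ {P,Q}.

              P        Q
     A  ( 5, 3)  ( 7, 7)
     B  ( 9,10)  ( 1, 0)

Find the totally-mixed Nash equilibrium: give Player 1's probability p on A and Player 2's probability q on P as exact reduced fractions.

P1 indiff ⇒ q·5+(1-q)·7 = q·9+(1-q)·1 ⇒ q(-4) = (1-q)(-6) ⇒ q = 3/5
P2 indiff ⇒ p·3+(1-p)·10 = p·7+(1-p)·0 ⇒ p(-4) = (1-p)(-10) ⇒ p = 5/7

P1 mixes 5/7 on A; P2 mixes 3/5 on P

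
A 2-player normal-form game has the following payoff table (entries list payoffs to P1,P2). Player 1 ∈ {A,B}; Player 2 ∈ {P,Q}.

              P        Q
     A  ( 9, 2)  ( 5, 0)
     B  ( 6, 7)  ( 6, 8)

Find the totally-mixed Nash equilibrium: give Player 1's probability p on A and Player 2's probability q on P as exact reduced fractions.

(p,q) = (1/3, 1/4)

P1 indiff ⇒ q·9+(1-q)·5 = q·6+(1-q)·6 ⇒ q(3) = (1-q)(1) ⇒ q = 1/4
P2 indiff ⇒ p·2+(1-p)·7 = p·0+(1-p)·8 ⇒ p(2) = (1-p)(1) ⇒ p = 1/3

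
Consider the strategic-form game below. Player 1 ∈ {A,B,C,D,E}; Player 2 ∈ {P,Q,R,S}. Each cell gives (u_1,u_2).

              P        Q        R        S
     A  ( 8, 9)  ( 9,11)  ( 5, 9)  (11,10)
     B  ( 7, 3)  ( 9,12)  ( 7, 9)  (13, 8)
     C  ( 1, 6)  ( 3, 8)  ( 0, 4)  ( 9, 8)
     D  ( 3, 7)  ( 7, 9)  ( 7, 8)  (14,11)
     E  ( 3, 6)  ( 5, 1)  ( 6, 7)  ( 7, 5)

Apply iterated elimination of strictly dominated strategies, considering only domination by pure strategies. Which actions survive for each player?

IESDS → P1:{A,B,D} P2:{Q,S}

P1 drop C (A beats it: P:8>1 Q:9>3 R:5>0 S:11>9)
P1 drop E (B beats it: P:7>3 Q:9>5 R:7>6 S:13>7)
P2 drop P (Q beats it: A:11>9 B:12>3 D:9>7)
P2 drop R (Q beats it: A:11>9 B:12>9 D:9>8)
P1→{A,B,D} P2→{Q,S}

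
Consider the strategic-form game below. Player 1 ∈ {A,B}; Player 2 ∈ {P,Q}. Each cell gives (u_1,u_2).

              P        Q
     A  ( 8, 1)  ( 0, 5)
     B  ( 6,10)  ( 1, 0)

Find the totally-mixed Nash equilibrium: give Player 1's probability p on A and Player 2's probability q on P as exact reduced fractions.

(p,q) = (5/7, 1/3)

P1 indiff ⇒ q·8+(1-q)·0 = q·6+(1-q)·1 ⇒ q(2) = (1-q)(1) ⇒ q = 1/3
P2 indiff ⇒ p·1+(1-p)·10 = p·5+(1-p)·0 ⇒ p(-4) = (1-p)(-10) ⇒ p = 5/7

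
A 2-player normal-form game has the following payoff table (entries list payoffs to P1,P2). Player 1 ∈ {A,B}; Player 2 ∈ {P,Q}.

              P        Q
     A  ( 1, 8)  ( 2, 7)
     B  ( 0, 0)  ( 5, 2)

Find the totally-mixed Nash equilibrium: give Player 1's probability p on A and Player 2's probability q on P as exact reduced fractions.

p=2/3, q=3/4

P1 indiff ⇒ q·1+(1-q)·2 = q·0+(1-q)·5 ⇒ q(1) = (1-q)(3) ⇒ q = 3/4
P2 indiff ⇒ p·8+(1-p)·0 = p·7+(1-p)·2 ⇒ p(1) = (1-p)(2) ⇒ p = 2/3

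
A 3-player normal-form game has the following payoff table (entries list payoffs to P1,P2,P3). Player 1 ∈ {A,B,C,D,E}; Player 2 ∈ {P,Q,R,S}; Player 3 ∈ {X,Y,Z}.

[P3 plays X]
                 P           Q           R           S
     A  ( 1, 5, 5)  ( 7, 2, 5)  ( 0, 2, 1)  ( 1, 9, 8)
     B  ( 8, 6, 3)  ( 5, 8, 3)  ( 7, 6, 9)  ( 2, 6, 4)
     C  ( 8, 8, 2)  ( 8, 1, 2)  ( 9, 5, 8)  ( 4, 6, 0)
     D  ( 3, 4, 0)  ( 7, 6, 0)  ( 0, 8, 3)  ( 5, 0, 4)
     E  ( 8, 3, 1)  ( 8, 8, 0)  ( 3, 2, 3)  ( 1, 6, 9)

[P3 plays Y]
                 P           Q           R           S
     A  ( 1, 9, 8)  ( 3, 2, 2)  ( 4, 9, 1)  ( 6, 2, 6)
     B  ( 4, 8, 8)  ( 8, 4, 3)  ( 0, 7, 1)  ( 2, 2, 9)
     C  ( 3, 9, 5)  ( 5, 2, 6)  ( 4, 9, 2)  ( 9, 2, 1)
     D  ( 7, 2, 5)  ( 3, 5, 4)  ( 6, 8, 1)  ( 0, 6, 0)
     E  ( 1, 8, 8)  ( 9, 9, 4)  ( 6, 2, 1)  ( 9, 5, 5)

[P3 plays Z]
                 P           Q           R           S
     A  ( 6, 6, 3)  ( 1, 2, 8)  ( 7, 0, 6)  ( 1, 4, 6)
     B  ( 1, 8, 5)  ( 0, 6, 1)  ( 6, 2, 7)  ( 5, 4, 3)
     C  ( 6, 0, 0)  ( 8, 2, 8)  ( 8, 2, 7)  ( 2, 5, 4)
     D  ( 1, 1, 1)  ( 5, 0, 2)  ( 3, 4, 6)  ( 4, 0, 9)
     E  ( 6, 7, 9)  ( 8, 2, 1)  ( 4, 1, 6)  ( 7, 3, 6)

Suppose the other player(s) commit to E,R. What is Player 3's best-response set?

P3 best: {Z}

u_3(X vs E,R) = 3
u_3(Y vs E,R) = 1
u_3(Z vs E,R) = 6
max payoff 6 at {Z}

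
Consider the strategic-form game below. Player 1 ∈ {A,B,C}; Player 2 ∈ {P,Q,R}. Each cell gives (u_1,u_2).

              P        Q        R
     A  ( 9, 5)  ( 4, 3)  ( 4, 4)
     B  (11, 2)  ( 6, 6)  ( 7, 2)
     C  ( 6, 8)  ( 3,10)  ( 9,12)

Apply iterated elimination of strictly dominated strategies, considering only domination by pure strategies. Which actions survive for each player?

P1 drop A (B beats it: P:11>9 Q:6>4 R:7>4)
P2 drop P (Q beats it: B:6>2 C:10>8)
P1→{B,C} P2→{Q,R}

Survivors P1:{B,C} P2:{Q,R}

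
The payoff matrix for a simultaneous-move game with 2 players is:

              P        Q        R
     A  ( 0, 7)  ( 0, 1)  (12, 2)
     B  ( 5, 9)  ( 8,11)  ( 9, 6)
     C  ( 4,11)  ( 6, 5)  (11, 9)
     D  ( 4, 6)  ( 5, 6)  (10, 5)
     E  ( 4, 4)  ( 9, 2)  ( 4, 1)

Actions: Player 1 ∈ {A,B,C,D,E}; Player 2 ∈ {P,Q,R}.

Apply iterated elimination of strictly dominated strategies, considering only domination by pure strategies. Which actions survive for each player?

P2 drop R (P beats it: A:7>2 B:9>6 C:11>9 D:6>5 E:4>1)
P1 drop A (B beats it: P:5>0 Q:8>0)
P1 drop C (B beats it: P:5>4 Q:8>6)
P1 drop D (B beats it: P:5>4 Q:8>5)
P1→{B,E} P2→{P,Q}

IESDS → P1:{B,E} P2:{P,Q}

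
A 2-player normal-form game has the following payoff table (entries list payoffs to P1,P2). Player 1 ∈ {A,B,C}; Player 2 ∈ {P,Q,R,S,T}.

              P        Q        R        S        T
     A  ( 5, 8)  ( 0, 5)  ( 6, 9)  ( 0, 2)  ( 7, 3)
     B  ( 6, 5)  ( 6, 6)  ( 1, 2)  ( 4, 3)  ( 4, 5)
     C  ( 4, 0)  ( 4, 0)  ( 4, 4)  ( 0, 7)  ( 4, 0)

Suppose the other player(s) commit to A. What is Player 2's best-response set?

argmax u_2 = {R}

u_2(P vs A) = 8
u_2(Q vs A) = 5
u_2(R vs A) = 9
u_2(S vs A) = 2
u_2(T vs A) = 3
max payoff 9 at {R}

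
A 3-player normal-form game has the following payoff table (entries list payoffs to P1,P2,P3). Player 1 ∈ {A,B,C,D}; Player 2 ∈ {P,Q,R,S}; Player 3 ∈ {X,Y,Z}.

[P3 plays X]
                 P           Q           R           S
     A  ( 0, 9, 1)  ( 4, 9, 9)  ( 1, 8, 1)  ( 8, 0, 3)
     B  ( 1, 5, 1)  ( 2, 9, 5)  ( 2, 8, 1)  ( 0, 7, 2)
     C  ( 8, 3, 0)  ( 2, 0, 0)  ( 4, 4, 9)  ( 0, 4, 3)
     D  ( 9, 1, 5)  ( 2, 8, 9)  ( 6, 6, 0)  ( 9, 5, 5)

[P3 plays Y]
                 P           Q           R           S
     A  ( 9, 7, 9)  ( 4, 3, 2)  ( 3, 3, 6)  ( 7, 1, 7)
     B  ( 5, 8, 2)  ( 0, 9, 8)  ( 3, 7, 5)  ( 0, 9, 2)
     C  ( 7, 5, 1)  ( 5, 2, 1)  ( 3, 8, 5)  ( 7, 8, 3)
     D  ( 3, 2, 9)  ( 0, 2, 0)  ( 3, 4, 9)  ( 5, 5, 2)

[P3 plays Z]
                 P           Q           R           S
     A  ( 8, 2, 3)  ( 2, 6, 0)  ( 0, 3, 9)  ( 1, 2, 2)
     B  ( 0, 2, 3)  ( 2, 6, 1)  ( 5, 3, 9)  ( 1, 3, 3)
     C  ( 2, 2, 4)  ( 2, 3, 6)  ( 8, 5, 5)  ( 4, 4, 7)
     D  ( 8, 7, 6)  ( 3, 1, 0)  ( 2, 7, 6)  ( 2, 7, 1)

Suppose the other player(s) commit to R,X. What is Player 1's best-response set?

u_1(A vs R,X) = 1
u_1(B vs R,X) = 2
u_1(C vs R,X) = 4
u_1(D vs R,X) = 6
max payoff 6 at {D}

BR_1 = {D}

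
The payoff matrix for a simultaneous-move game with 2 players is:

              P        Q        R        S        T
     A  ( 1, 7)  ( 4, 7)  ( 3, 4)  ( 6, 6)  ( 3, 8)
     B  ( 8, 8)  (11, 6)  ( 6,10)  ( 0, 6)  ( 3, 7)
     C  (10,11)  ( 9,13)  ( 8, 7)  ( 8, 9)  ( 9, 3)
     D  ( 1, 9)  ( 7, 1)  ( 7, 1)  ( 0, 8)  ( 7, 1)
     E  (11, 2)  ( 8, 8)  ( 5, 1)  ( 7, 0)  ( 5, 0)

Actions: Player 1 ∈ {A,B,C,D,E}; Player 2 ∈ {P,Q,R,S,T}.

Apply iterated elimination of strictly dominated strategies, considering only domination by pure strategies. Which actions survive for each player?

Remaining: P1:{B,C,E} P2:{P,Q,R}

P1 drop A (C beats it: P:10>1 Q:9>4 R:8>3 S:8>6 T:9>3)
P1 drop D (C beats it: P:10>1 Q:9>7 R:8>7 S:8>0 T:9>7)
P2 drop S (P beats it: B:8>6 C:11>9 E:2>0)
P2 drop T (P beats it: B:8>7 C:11>3 E:2>0)
P1→{B,C,E} P2→{P,Q,R}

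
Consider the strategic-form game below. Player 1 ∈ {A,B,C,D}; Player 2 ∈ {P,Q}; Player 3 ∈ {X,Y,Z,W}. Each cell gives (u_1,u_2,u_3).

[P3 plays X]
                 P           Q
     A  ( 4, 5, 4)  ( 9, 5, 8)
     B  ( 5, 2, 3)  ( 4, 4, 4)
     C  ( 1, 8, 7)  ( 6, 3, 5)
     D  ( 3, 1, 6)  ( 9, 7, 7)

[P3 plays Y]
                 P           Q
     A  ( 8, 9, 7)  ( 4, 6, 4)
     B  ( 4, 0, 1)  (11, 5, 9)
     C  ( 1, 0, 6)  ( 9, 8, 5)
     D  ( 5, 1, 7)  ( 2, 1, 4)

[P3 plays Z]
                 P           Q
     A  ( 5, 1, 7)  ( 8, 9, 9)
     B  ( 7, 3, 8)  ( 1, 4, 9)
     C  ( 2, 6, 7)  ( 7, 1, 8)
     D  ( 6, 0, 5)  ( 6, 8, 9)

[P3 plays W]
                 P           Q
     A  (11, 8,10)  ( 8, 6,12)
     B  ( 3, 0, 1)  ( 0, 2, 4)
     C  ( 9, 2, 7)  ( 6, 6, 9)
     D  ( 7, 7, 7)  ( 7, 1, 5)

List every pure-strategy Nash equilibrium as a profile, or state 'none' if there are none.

(A,P,X): not NE [P1→B gives 5>4; P3→W gives 10>4]
(A,P,Y): not NE [P3→W gives 10>7]
(A,P,Z): not NE [P1→B gives 7>5; P2→Q gives 9>1; P3→W gives 10>7]
(A,P,W): NE
(A,Q,X): not NE [P3→W gives 12>8]
(A,Q,Y): not NE [P1→B gives 11>4; P2→P gives 9>6; P3→W gives 12>4]
(A,Q,Z): not NE [P3→W gives 12>9]
(A,Q,W): not NE [P2→P gives 8>6]
(B,P,X): not NE [P2→Q gives 4>2; P3→Z gives 8>3]
(B,P,Y): not NE [P1→A gives 8>4; P2→Q gives 5>0; P3→Z gives 8>1]
(B,P,Z): not NE [P2→Q gives 4>3]
(B,P,W): not NE [P1→A gives 11>3; P2→Q gives 2>0; P3→Z gives 8>1]
(B,Q,X): not NE [P1→D gives 9>4; P3→Z gives 9>4]
(B,Q,Y): NE
(B,Q,Z): not NE [P1→A gives 8>1]
(B,Q,W): not NE [P1→A gives 8>0; P3→Z gives 9>4]
(C,P,X): not NE [P1→B gives 5>1]
(C,P,Y): not NE [P1→A gives 8>1; P2→Q gives 8>0; P3→W gives 7>6]
(C,P,Z): not NE [P1→B gives 7>2]
(C,P,W): not NE [P1→A gives 11>9; P2→Q gives 6>2]
(C,Q,X): not NE [P1→D gives 9>6; P2→P gives 8>3; P3→W gives 9>5]
(C,Q,Y): not NE [P1→B gives 11>9; P3→W gives 9>5]
(C,Q,Z): not NE [P1→A gives 8>7; P2→P gives 6>1; P3→W gives 9>8]
(C,Q,W): not NE [P1→A gives 8>6]
(D,P,X): not NE [P1→B gives 5>3; P2→Q gives 7>1; P3→W gives 7>6]
(D,P,Y): not NE [P1→A gives 8>5]
(D,P,Z): not NE [P1→B gives 7>6; P2→Q gives 8>0; P3→W gives 7>5]
(D,P,W): not NE [P1→A gives 11>7]
(D,Q,X): not NE [P3→Z gives 9>7]
(D,Q,Y): not NE [P1→B gives 11>2; P3→Z gives 9>4]
(D,Q,Z): not NE [P1→A gives 8>6]
(D,Q,W): not NE [P1→A gives 8>7; P2→P gives 7>1; P3→Z gives 9>5]

Nash profiles: (A,P,W), (B,Q,Y)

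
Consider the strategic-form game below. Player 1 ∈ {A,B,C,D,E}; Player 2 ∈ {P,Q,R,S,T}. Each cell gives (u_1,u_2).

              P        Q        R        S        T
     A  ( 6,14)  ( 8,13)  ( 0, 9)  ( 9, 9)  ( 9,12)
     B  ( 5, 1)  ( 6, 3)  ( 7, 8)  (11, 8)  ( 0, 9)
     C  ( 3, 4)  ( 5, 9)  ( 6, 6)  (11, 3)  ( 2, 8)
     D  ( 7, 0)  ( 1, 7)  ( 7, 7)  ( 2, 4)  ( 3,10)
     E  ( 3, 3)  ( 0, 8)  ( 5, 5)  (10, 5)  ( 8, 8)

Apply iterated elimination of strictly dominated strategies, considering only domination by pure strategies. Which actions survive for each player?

IESDS → P1:{A,D} P2:{P,Q,T}

P2 drop R (T beats it: A:12>9 B:9>8 C:8>6 D:10>7 E:8>5)
P2 drop S (T beats it: A:12>9 B:9>8 C:8>3 D:10>4 E:8>5)
P1 drop B (A beats it: P:6>5 Q:8>6 T:9>0)
P1 drop C (A beats it: P:6>3 Q:8>5 T:9>2)
P1 drop E (A beats it: P:6>3 Q:8>0 T:9>8)
P1→{A,D} P2→{P,Q,T}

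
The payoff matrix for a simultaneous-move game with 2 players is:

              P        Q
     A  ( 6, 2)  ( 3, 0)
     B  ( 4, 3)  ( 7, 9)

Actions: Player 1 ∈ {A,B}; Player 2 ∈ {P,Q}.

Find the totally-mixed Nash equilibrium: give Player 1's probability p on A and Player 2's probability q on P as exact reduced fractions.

P1 mixes 3/4 on A; P2 mixes 2/3 on P

P1 indiff ⇒ q·6+(1-q)·3 = q·4+(1-q)·7 ⇒ q(2) = (1-q)(4) ⇒ q = 2/3
P2 indiff ⇒ p·2+(1-p)·3 = p·0+(1-p)·9 ⇒ p(2) = (1-p)(6) ⇒ p = 3/4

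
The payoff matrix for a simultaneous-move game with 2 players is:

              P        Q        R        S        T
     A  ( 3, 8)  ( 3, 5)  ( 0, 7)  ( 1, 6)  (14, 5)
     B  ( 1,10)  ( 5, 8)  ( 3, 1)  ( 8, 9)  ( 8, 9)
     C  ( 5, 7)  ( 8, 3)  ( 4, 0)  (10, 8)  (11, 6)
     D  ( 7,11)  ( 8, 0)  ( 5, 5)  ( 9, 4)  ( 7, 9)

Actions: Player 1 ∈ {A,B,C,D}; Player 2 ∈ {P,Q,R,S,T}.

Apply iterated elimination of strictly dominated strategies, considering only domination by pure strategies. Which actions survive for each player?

P1 drop B (C beats it: P:5>1 Q:8>5 R:4>3 S:10>8 T:11>8)
P2 drop Q (P beats it: A:8>5 C:7>3 D:11>0)
P2 drop R (P beats it: A:8>7 C:7>0 D:11>5)
P2 drop T (P beats it: A:8>5 C:7>6 D:11>9)
P1 drop A (C beats it: P:5>3 S:10>1)
P1→{C,D} P2→{P,S}

Survivors P1:{C,D} P2:{P,S}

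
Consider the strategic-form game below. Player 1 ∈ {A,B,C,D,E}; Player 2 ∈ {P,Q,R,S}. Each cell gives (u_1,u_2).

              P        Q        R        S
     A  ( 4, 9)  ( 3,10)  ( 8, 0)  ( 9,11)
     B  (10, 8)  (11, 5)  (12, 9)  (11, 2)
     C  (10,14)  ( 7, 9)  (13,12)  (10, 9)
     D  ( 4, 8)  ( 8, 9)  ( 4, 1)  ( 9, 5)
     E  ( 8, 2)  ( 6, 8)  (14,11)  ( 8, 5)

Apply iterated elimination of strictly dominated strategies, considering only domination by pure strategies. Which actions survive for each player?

Remaining: P1:{B,C,E} P2:{P,R}

P1 drop A (B beats it: P:10>4 Q:11>3 R:12>8 S:11>9)
P1 drop D (B beats it: P:10>4 Q:11>8 R:12>4 S:11>9)
P2 drop Q (R beats it: B:9>5 C:12>9 E:11>8)
P2 drop S (R beats it: B:9>2 C:12>9 E:11>5)
P1→{B,C,E} P2→{P,R}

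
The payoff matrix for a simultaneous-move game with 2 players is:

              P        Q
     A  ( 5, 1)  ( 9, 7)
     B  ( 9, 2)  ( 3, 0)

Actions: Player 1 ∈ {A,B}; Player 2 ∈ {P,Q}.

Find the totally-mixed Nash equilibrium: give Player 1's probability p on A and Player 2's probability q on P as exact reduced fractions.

P1 mixes 1/4 on A; P2 mixes 3/5 on P

P1 indiff ⇒ q·5+(1-q)·9 = q·9+(1-q)·3 ⇒ q(-4) = (1-q)(-6) ⇒ q = 3/5
P2 indiff ⇒ p·1+(1-p)·2 = p·7+(1-p)·0 ⇒ p(-6) = (1-p)(-2) ⇒ p = 1/4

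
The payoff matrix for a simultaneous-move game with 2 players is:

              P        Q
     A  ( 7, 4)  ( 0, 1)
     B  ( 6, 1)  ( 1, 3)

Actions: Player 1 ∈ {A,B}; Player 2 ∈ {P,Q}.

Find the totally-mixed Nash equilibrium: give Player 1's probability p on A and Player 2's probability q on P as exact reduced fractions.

(p,q) = (2/5, 1/2)

P1 indiff ⇒ q·7+(1-q)·0 = q·6+(1-q)·1 ⇒ q(1) = (1-q)(1) ⇒ q = 1/2
P2 indiff ⇒ p·4+(1-p)·1 = p·1+(1-p)·3 ⇒ p(3) = (1-p)(2) ⇒ p = 2/5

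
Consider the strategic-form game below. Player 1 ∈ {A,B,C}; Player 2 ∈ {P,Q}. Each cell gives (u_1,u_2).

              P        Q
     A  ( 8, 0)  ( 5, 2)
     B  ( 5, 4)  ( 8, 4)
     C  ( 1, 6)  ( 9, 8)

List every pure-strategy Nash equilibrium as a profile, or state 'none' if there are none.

Nash profiles: (C,Q)

(A,P): not NE [P2→Q gives 2>0]
(A,Q): not NE [P1→C gives 9>5]
(B,P): not NE [P1→A gives 8>5]
(B,Q): not NE [P1→C gives 9>8]
(C,P): not NE [P1→A gives 8>1; P2→Q gives 8>6]
(C,Q): NE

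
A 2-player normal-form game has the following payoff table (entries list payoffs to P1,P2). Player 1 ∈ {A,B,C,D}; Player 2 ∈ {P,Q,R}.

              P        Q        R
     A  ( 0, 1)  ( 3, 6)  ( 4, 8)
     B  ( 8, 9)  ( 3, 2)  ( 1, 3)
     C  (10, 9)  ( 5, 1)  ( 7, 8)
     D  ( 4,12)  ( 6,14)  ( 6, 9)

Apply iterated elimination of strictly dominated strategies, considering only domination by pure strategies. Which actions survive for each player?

Remaining: P1:{C,D} P2:{P,Q}

P1 drop A (C beats it: P:10>0 Q:5>3 R:7>4)
P1 drop B (C beats it: P:10>8 Q:5>3 R:7>1)
P2 drop R (P beats it: C:9>8 D:12>9)
P1→{C,D} P2→{P,Q}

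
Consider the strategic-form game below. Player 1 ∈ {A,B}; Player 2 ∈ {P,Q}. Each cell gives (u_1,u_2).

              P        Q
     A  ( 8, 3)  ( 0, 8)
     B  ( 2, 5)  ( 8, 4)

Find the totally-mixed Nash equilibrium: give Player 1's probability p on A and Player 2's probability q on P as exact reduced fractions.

P1 mixes 1/6 on A; P2 mixes 4/7 on P

P1 indiff ⇒ q·8+(1-q)·0 = q·2+(1-q)·8 ⇒ q(6) = (1-q)(8) ⇒ q = 4/7
P2 indiff ⇒ p·3+(1-p)·5 = p·8+(1-p)·4 ⇒ p(-5) = (1-p)(-1) ⇒ p = 1/6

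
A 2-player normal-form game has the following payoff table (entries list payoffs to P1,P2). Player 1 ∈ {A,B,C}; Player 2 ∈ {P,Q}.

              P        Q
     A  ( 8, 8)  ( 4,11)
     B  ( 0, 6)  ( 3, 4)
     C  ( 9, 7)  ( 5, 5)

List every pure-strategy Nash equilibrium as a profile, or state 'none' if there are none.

PSNE = {(C,P)}

(A,P): not NE [P1→C gives 9>8; P2→Q gives 11>8]
(A,Q): not NE [P1→C gives 5>4]
(B,P): not NE [P1→C gives 9>0]
(B,Q): not NE [P1→C gives 5>3; P2→P gives 6>4]
(C,P): NE
(C,Q): not NE [P2→P gives 7>5]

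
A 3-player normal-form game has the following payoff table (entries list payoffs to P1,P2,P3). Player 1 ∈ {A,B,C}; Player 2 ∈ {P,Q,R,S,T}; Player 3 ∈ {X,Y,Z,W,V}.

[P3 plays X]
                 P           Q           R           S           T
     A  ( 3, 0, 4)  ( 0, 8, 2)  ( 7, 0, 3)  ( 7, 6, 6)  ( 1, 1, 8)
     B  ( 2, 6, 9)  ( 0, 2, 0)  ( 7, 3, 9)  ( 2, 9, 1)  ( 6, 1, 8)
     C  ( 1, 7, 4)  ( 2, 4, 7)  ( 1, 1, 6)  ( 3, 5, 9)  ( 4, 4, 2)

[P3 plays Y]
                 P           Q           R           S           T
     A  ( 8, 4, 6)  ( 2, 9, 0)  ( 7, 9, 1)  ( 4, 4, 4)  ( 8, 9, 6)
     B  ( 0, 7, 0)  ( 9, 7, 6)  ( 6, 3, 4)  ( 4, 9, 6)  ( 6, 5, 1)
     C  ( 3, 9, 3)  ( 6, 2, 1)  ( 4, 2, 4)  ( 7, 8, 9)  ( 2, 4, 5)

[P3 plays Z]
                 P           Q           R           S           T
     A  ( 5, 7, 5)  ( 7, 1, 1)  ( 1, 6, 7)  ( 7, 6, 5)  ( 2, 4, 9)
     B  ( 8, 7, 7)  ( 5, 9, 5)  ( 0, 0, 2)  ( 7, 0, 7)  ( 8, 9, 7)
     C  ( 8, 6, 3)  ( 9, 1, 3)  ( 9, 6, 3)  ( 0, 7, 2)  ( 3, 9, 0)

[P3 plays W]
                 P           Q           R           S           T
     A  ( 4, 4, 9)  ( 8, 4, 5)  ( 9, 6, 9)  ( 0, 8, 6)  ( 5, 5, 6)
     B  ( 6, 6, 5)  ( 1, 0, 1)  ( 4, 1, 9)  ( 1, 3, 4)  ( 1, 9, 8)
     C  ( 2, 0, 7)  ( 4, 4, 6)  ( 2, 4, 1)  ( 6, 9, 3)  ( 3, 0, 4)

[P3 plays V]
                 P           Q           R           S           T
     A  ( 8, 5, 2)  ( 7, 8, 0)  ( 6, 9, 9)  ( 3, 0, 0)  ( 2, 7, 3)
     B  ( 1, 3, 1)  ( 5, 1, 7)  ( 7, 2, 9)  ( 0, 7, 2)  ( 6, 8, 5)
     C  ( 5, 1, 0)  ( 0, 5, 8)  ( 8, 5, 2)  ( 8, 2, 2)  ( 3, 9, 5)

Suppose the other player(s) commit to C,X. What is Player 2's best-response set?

u_2(P vs C,X) = 7
u_2(Q vs C,X) = 4
u_2(R vs C,X) = 1
u_2(S vs C,X) = 5
u_2(T vs C,X) = 4
max payoff 7 at {P}

P2 best: {P}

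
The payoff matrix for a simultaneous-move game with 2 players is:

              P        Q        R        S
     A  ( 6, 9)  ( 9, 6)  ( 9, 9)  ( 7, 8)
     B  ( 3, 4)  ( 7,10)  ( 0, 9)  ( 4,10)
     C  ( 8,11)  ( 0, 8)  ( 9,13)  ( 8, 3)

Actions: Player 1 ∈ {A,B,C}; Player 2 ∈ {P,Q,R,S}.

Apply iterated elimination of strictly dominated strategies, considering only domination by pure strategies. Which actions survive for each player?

Survivors P1:{A,C} P2:{P,R}

P1 drop B (A beats it: P:6>3 Q:9>7 R:9>0 S:7>4)
P2 drop Q (P beats it: A:9>6 C:11>8)
P2 drop S (P beats it: A:9>8 C:11>3)
P1→{A,C} P2→{P,R}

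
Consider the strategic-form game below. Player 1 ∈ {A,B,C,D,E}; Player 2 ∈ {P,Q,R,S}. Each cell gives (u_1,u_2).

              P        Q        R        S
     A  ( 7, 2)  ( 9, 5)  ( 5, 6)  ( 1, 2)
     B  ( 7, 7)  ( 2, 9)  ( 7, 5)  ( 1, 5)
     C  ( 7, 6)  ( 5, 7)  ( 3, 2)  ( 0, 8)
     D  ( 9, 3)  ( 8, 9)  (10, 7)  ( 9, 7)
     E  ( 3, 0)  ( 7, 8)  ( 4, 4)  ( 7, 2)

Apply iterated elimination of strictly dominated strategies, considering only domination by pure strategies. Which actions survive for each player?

P1 drop B (D beats it: P:9>7 Q:8>2 R:10>7 S:9>1)
P1 drop C (D beats it: P:9>7 Q:8>5 R:10>3 S:9>0)
P1 drop E (D beats it: P:9>3 Q:8>7 R:10>4 S:9>7)
P2 drop P (Q beats it: A:5>2 D:9>3)
P2 drop S (Q beats it: A:5>2 D:9>7)
P1→{A,D} P2→{Q,R}

Remaining: P1:{A,D} P2:{Q,R}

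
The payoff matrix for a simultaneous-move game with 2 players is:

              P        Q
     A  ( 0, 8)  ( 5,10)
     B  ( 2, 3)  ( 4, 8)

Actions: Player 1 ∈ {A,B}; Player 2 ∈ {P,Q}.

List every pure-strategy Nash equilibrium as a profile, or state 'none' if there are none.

PSNE = {(A,Q)}

(A,P): not NE [P1→B gives 2>0; P2→Q gives 10>8]
(A,Q): NE
(B,P): not NE [P2→Q gives 8>3]
(B,Q): not NE [P1→A gives 5>4]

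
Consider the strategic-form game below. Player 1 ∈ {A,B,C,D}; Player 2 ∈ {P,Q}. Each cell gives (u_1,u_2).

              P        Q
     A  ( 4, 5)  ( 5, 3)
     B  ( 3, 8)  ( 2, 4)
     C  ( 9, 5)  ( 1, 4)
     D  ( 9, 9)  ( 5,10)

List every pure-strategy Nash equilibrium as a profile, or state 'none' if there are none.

(A,P): not NE [P1→D gives 9>4]
(A,Q): not NE [P2→P gives 5>3]
(B,P): not NE [P1→D gives 9>3]
(B,Q): not NE [P1→D gives 5>2; P2→P gives 8>4]
(C,P): NE
(C,Q): not NE [P1→D gives 5>1; P2→P gives 5>4]
(D,P): not NE [P2→Q gives 10>9]
(D,Q): NE

PSNE = {(C,P), (D,Q)}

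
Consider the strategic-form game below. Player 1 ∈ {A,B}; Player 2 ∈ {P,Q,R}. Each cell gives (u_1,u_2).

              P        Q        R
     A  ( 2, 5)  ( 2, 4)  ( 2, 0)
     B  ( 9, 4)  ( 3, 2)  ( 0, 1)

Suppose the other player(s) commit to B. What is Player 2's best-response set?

argmax u_2 = {P}

u_2(P vs B) = 4
u_2(Q vs B) = 2
u_2(R vs B) = 1
max payoff 4 at {P}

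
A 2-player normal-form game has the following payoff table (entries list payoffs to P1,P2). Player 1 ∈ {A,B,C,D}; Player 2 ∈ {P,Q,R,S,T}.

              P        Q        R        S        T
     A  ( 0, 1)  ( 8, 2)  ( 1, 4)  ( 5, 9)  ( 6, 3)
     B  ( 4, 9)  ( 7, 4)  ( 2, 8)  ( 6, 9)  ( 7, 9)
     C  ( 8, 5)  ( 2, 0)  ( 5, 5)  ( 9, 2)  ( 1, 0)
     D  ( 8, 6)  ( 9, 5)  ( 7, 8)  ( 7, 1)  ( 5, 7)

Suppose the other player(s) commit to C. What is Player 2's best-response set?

argmax u_2 = {P,R}

u_2(P vs C) = 5
u_2(Q vs C) = 0
u_2(R vs C) = 5
u_2(S vs C) = 2
u_2(T vs C) = 0
max payoff 5 at {P,R}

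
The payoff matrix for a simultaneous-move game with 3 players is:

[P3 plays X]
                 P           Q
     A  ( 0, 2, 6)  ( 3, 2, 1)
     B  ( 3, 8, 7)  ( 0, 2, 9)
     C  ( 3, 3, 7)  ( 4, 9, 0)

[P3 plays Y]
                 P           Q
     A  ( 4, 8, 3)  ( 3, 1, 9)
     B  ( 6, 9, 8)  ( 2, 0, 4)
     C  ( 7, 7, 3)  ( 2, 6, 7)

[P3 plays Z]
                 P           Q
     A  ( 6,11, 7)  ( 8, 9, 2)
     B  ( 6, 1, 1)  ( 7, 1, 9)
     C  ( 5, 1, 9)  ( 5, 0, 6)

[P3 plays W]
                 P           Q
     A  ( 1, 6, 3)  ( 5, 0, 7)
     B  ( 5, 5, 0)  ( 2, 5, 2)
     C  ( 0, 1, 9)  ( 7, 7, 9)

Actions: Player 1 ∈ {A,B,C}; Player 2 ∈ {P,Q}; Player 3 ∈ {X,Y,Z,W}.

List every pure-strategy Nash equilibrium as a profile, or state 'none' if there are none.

Nash profiles: (A,P,Z), (C,Q,W)

(A,P,X): not NE [P1→C gives 3>0; P3→Z gives 7>6]
(A,P,Y): not NE [P1→C gives 7>4; P3→Z gives 7>3]
(A,P,Z): NE
(A,P,W): not NE [P1→B gives 5>1; P3→Z gives 7>3]
(A,Q,X): not NE [P1→C gives 4>3; P3→Y gives 9>1]
(A,Q,Y): not NE [P2→P gives 8>1]
(A,Q,Z): not NE [P2→P gives 11>9; P3→Y gives 9>2]
(A,Q,W): not NE [P1→C gives 7>5; P2→P gives 6>0; P3→Y gives 9>7]
(B,P,X): not NE [P3→Y gives 8>7]
(B,P,Y): not NE [P1→C gives 7>6]
(B,P,Z): not NE [P3→Y gives 8>1]
(B,P,W): not NE [P3→Y gives 8>0]
(B,Q,X): not NE [P1→C gives 4>0; P2→P gives 8>2]
(B,Q,Y): not NE [P1→A gives 3>2; P2→P gives 9>0; P3→Z gives 9>4]
(B,Q,Z): not NE [P1→A gives 8>7]
(B,Q,W): not NE [P1→C gives 7>2; P3→Z gives 9>2]
(C,P,X): not NE [P2→Q gives 9>3; P3→W gives 9>7]
(C,P,Y): not NE [P3→W gives 9>3]
(C,P,Z): not NE [P1→B gives 6>5]
(C,P,W): not NE [P1→B gives 5>0; P2→Q gives 7>1]
(C,Q,X): not NE [P3→W gives 9>0]
(C,Q,Y): not NE [P1→A gives 3>2; P2→P gives 7>6; P3→W gives 9>7]
(C,Q,Z): not NE [P1→A gives 8>5; P2→P gives 1>0; P3→W gives 9>6]
(C,Q,W): NE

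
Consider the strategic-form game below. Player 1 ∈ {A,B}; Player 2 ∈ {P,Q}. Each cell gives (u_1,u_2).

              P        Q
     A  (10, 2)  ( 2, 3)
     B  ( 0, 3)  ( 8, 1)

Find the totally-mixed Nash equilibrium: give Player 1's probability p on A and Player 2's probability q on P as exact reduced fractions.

P1 indiff ⇒ q·10+(1-q)·2 = q·0+(1-q)·8 ⇒ q(10) = (1-q)(6) ⇒ q = 3/8
P2 indiff ⇒ p·2+(1-p)·3 = p·3+(1-p)·1 ⇒ p(-1) = (1-p)(-2) ⇒ p = 2/3

(p,q) = (2/3, 3/8)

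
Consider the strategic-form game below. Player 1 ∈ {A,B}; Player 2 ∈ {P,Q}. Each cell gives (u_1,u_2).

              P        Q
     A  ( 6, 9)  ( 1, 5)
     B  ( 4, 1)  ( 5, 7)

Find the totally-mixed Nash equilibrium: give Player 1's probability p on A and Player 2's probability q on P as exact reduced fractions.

P1 indiff ⇒ q·6+(1-q)·1 = q·4+(1-q)·5 ⇒ q(2) = (1-q)(4) ⇒ q = 2/3
P2 indiff ⇒ p·9+(1-p)·1 = p·5+(1-p)·7 ⇒ p(4) = (1-p)(6) ⇒ p = 3/5

P1 mixes 3/5 on A; P2 mixes 2/3 on P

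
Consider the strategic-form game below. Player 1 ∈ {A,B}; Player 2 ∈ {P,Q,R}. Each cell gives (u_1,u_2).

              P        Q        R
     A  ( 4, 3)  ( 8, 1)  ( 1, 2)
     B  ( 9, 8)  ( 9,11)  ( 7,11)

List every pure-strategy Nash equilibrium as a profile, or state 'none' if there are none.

(A,P): not NE [P1→B gives 9>4]
(A,Q): not NE [P1→B gives 9>8; P2→P gives 3>1]
(A,R): not NE [P1→B gives 7>1; P2→P gives 3>2]
(B,P): not NE [P2→R gives 11>8]
(B,Q): NE
(B,R): NE

PSNE = {(B,Q), (B,R)}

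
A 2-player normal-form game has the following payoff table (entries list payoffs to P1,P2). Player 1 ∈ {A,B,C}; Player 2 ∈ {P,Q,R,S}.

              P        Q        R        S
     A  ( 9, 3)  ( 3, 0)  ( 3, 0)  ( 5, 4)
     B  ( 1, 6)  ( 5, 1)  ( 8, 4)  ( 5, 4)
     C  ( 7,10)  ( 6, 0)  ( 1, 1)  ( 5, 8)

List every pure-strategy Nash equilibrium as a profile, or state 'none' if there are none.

PSNE = {(A,S)}

(A,P): not NE [P2→S gives 4>3]
(A,Q): not NE [P1→C gives 6>3; P2→S gives 4>0]
(A,R): not NE [P1→B gives 8>3; P2→S gives 4>0]
(A,S): NE
(B,P): not NE [P1→A gives 9>1]
(B,Q): not NE [P1→C gives 6>5; P2→P gives 6>1]
(B,R): not NE [P2→P gives 6>4]
(B,S): not NE [P2→P gives 6>4]
(C,P): not NE [P1→A gives 9>7]
(C,Q): not NE [P2→P gives 10>0]
(C,R): not NE [P1→B gives 8>1; P2→P gives 10>1]
(C,S): not NE [P2→P gives 10>8]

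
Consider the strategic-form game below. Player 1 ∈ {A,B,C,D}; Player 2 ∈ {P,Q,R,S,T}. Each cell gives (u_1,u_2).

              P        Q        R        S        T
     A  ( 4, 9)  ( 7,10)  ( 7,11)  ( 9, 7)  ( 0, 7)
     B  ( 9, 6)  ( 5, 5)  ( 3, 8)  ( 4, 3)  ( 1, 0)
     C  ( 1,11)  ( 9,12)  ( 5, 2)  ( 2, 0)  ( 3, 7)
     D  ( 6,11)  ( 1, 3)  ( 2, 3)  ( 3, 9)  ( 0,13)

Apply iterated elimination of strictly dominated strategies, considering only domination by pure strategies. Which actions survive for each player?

P1 drop D (B beats it: P:9>6 Q:5>1 R:3>2 S:4>3 T:1>0)
P2 drop S (P beats it: A:9>7 B:6>3 C:11>0)
P2 drop T (P beats it: A:9>7 B:6>0 C:11>7)
P1→{A,B,C} P2→{P,Q,R}

IESDS → P1:{A,B,C} P2:{P,Q,R}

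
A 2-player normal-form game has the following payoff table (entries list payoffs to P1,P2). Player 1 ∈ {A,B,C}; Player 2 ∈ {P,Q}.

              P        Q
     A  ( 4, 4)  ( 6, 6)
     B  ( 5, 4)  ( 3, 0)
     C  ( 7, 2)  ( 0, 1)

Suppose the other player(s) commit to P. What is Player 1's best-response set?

u_1(A vs P) = 4
u_1(B vs P) = 5
u_1(C vs P) = 7
max payoff 7 at {C}

argmax u_1 = {C}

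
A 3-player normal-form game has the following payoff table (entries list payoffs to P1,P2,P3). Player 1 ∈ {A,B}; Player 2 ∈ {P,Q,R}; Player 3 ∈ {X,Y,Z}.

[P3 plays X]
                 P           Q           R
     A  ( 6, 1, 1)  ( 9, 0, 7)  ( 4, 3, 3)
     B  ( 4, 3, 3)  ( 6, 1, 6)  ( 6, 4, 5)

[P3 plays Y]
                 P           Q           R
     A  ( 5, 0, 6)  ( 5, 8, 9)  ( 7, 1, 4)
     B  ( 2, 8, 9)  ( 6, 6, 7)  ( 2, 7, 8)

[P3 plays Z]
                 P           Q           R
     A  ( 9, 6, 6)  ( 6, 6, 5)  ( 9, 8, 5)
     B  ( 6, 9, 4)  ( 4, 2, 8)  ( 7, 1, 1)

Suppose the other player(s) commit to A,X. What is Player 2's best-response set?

u_2(P vs A,X) = 1
u_2(Q vs A,X) = 0
u_2(R vs A,X) = 3
max payoff 3 at {R}

argmax u_2 = {R}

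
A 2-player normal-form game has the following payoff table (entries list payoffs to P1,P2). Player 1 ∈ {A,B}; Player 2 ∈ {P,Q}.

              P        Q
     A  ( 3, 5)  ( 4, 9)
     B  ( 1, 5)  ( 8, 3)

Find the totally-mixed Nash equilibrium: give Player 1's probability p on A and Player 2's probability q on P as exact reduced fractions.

P1 mixes 1/3 on A; P2 mixes 2/3 on P

P1 indiff ⇒ q·3+(1-q)·4 = q·1+(1-q)·8 ⇒ q(2) = (1-q)(4) ⇒ q = 2/3
P2 indiff ⇒ p·5+(1-p)·5 = p·9+(1-p)·3 ⇒ p(-4) = (1-p)(-2) ⇒ p = 1/3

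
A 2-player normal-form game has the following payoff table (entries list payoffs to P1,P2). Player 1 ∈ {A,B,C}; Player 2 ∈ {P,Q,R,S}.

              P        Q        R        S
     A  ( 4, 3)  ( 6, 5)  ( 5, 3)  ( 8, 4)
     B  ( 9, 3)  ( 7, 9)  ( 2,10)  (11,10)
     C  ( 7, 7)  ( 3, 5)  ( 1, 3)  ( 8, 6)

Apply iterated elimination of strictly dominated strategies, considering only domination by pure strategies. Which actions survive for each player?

P1 drop C (B beats it: P:9>7 Q:7>3 R:2>1 S:11>8)
P2 drop P (Q beats it: A:5>3 B:9>3)
P1→{A,B} P2→{Q,R,S}

Survivors P1:{A,B} P2:{Q,R,S}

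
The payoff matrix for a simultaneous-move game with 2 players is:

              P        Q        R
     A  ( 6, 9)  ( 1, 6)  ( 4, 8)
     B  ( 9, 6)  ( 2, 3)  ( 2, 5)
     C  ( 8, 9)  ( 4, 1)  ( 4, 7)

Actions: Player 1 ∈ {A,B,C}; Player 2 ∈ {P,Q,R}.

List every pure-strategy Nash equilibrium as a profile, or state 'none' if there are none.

(A,P): not NE [P1→B gives 9>6]
(A,Q): not NE [P1→C gives 4>1; P2→P gives 9>6]
(A,R): not NE [P2→P gives 9>8]
(B,P): NE
(B,Q): not NE [P1→C gives 4>2; P2→P gives 6>3]
(B,R): not NE [P1→C gives 4>2; P2→P gives 6>5]
(C,P): not NE [P1→B gives 9>8]
(C,Q): not NE [P2→P gives 9>1]
(C,R): not NE [P2→P gives 9>7]

NE set: (B,P)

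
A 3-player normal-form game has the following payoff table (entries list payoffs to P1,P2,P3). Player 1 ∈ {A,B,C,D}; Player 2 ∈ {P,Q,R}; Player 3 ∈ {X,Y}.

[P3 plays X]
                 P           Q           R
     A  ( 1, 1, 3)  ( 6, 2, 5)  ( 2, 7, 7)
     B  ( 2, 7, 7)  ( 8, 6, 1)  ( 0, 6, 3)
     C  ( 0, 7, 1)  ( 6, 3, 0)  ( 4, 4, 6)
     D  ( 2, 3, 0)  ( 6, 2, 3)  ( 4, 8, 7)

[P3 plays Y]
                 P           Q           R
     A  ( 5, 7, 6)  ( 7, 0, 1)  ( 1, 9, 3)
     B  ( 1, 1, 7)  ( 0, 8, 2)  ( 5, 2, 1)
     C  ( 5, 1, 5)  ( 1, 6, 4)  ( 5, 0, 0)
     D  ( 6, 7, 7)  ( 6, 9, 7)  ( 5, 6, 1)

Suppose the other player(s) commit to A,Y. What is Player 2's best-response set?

u_2(P vs A,Y) = 7
u_2(Q vs A,Y) = 0
u_2(R vs A,Y) = 9
max payoff 9 at {R}

argmax u_2 = {R}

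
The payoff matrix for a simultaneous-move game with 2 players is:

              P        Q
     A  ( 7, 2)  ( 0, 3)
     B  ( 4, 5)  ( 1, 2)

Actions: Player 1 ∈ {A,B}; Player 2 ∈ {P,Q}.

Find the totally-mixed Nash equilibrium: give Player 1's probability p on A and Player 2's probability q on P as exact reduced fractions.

P1 mixes 3/4 on A; P2 mixes 1/4 on P

P1 indiff ⇒ q·7+(1-q)·0 = q·4+(1-q)·1 ⇒ q(3) = (1-q)(1) ⇒ q = 1/4
P2 indiff ⇒ p·2+(1-p)·5 = p·3+(1-p)·2 ⇒ p(-1) = (1-p)(-3) ⇒ p = 3/4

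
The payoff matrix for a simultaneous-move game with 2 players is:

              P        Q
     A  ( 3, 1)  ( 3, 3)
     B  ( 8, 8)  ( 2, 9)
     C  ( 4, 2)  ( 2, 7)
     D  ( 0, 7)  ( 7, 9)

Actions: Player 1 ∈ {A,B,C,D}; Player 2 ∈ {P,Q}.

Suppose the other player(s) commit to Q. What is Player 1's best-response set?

u_1(A vs Q) = 3
u_1(B vs Q) = 2
u_1(C vs Q) = 2
u_1(D vs Q) = 7
max payoff 7 at {D}

P1 best: {D}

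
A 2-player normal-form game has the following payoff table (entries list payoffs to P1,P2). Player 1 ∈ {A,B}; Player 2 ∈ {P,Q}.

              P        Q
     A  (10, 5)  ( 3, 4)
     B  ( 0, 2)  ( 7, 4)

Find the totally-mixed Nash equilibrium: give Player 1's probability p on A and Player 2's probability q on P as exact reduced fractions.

p=2/3, q=2/7

P1 indiff ⇒ q·10+(1-q)·3 = q·0+(1-q)·7 ⇒ q(10) = (1-q)(4) ⇒ q = 2/7
P2 indiff ⇒ p·5+(1-p)·2 = p·4+(1-p)·4 ⇒ p(1) = (1-p)(2) ⇒ p = 2/3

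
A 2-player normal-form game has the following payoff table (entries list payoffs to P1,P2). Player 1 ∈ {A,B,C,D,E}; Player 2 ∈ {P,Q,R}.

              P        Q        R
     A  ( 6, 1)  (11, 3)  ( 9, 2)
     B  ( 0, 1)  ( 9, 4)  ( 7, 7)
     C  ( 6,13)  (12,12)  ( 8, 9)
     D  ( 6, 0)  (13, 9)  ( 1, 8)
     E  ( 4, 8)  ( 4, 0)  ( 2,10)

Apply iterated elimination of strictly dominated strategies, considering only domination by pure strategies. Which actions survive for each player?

P1 drop B (A beats it: P:6>0 Q:11>9 R:9>7)
P1 drop E (A beats it: P:6>4 Q:11>4 R:9>2)
P2 drop R (Q beats it: A:3>2 C:12>9 D:9>8)
P1→{A,C,D} P2→{P,Q}

Survivors P1:{A,C,D} P2:{P,Q}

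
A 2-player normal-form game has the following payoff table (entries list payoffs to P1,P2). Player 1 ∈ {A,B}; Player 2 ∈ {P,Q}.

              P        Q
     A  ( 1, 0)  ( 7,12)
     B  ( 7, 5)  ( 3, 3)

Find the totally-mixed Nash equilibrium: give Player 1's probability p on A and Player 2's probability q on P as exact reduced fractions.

P1 indiff ⇒ q·1+(1-q)·7 = q·7+(1-q)·3 ⇒ q(-6) = (1-q)(-4) ⇒ q = 2/5
P2 indiff ⇒ p·0+(1-p)·5 = p·12+(1-p)·3 ⇒ p(-12) = (1-p)(-2) ⇒ p = 1/7

P1 mixes 1/7 on A; P2 mixes 2/5 on P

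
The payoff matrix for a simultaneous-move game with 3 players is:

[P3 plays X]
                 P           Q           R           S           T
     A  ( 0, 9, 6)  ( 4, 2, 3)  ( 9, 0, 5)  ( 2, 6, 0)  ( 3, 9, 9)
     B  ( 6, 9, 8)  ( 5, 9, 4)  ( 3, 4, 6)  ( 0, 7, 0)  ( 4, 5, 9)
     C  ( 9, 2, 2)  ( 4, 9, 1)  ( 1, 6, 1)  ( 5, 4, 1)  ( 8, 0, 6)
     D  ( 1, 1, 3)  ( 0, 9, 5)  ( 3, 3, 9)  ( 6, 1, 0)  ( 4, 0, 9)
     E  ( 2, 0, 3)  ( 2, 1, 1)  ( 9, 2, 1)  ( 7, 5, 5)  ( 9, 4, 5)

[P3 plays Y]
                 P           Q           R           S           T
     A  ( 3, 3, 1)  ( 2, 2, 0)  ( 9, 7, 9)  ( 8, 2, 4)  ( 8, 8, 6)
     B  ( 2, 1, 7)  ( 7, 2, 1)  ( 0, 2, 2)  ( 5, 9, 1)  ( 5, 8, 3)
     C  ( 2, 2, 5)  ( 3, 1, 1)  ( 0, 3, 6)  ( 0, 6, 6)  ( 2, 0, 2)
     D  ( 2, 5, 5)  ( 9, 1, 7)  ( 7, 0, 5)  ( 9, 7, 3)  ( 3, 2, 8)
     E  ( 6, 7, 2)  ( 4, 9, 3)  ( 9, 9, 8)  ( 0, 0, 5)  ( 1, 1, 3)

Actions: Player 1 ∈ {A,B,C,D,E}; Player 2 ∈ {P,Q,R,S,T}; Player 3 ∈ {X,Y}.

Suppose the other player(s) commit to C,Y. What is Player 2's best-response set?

P2 best: {S}

u_2(P vs C,Y) = 2
u_2(Q vs C,Y) = 1
u_2(R vs C,Y) = 3
u_2(S vs C,Y) = 6
u_2(T vs C,Y) = 0
max payoff 6 at {S}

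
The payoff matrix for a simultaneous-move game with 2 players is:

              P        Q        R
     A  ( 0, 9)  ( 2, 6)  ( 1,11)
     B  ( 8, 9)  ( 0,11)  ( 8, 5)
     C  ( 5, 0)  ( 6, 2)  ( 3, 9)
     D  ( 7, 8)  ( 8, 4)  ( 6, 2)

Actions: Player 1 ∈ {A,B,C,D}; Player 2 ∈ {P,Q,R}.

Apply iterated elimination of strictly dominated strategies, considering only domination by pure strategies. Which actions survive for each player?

Survivors P1:{B,D} P2:{P,Q}

P1 drop A (C beats it: P:5>0 Q:6>2 R:3>1)
P1 drop C (D beats it: P:7>5 Q:8>6 R:6>3)
P2 drop R (P beats it: B:9>5 D:8>2)
P1→{B,D} P2→{P,Q}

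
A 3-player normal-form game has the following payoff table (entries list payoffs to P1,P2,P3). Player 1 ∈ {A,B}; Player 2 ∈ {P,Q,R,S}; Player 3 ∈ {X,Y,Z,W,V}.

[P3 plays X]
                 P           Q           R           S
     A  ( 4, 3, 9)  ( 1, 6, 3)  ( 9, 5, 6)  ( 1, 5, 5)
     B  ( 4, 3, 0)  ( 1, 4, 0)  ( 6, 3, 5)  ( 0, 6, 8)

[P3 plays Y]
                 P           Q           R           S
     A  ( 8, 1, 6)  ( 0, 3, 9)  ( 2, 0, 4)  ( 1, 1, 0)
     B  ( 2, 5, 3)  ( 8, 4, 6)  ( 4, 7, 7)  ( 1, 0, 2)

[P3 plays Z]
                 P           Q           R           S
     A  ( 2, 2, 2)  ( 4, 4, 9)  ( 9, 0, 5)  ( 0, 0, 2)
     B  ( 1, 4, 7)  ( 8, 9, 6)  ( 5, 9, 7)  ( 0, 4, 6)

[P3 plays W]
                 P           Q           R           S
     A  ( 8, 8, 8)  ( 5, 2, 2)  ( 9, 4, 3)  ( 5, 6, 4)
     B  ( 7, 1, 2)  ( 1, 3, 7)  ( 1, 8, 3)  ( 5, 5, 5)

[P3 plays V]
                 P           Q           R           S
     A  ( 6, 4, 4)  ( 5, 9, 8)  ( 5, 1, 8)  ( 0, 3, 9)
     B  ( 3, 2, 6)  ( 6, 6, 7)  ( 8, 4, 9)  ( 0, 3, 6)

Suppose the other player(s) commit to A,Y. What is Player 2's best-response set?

u_2(P vs A,Y) = 1
u_2(Q vs A,Y) = 3
u_2(R vs A,Y) = 0
u_2(S vs A,Y) = 1
max payoff 3 at {Q}

BR_2 = {Q}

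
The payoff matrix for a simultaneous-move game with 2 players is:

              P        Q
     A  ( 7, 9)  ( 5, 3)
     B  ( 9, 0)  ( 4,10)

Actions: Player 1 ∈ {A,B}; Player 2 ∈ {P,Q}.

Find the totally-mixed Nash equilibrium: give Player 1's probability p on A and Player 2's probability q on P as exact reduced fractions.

p=5/8, q=1/3

P1 indiff ⇒ q·7+(1-q)·5 = q·9+(1-q)·4 ⇒ q(-2) = (1-q)(-1) ⇒ q = 1/3
P2 indiff ⇒ p·9+(1-p)·0 = p·3+(1-p)·10 ⇒ p(6) = (1-p)(10) ⇒ p = 5/8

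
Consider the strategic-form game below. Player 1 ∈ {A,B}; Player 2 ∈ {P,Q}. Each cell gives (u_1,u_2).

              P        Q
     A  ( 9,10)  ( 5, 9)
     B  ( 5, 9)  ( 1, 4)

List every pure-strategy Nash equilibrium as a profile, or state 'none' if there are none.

(A,P): NE
(A,Q): not NE [P2→P gives 10>9]
(B,P): not NE [P1→A gives 9>5]
(B,Q): not NE [P1→A gives 5>1; P2→P gives 9>4]

NE set: (A,P)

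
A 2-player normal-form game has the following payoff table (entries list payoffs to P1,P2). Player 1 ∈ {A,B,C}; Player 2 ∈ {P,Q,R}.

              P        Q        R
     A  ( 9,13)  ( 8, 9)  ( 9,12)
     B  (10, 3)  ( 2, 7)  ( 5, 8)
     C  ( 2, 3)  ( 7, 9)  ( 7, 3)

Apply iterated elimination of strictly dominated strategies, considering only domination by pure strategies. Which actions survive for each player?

IESDS → P1:{A,B} P2:{P,R}

P1 drop C (A beats it: P:9>2 Q:8>7 R:9>7)
P2 drop Q (R beats it: A:12>9 B:8>7)
P1→{A,B} P2→{P,R}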